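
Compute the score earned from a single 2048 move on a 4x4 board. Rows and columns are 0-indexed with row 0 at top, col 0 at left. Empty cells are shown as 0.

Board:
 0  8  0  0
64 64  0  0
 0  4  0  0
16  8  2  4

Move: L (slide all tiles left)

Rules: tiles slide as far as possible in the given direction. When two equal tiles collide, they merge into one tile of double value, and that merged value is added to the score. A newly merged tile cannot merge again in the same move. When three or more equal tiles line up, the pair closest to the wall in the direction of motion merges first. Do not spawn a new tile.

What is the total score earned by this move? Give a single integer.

Slide left:
row 0: [0, 8, 0, 0] -> [8, 0, 0, 0]  score +0 (running 0)
row 1: [64, 64, 0, 0] -> [128, 0, 0, 0]  score +128 (running 128)
row 2: [0, 4, 0, 0] -> [4, 0, 0, 0]  score +0 (running 128)
row 3: [16, 8, 2, 4] -> [16, 8, 2, 4]  score +0 (running 128)
Board after move:
  8   0   0   0
128   0   0   0
  4   0   0   0
 16   8   2   4

Answer: 128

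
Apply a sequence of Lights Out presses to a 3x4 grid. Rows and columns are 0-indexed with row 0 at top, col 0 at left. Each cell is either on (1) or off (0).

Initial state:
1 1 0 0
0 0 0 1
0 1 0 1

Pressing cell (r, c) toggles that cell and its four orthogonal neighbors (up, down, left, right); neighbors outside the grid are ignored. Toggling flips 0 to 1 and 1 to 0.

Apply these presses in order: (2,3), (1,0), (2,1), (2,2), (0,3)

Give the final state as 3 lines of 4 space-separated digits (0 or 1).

Answer: 0 1 1 1
1 0 1 1
0 1 1 1

Derivation:
After press 1 at (2,3):
1 1 0 0
0 0 0 0
0 1 1 0

After press 2 at (1,0):
0 1 0 0
1 1 0 0
1 1 1 0

After press 3 at (2,1):
0 1 0 0
1 0 0 0
0 0 0 0

After press 4 at (2,2):
0 1 0 0
1 0 1 0
0 1 1 1

After press 5 at (0,3):
0 1 1 1
1 0 1 1
0 1 1 1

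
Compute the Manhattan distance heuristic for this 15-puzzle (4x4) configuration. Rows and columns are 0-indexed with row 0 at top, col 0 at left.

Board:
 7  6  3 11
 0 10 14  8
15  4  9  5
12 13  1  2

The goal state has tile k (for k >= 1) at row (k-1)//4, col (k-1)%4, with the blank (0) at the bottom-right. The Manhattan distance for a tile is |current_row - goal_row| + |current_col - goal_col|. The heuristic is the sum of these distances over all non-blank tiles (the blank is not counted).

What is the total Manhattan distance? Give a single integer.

Answer: 39

Derivation:
Tile 7: (0,0)->(1,2) = 3
Tile 6: (0,1)->(1,1) = 1
Tile 3: (0,2)->(0,2) = 0
Tile 11: (0,3)->(2,2) = 3
Tile 10: (1,1)->(2,1) = 1
Tile 14: (1,2)->(3,1) = 3
Tile 8: (1,3)->(1,3) = 0
Tile 15: (2,0)->(3,2) = 3
Tile 4: (2,1)->(0,3) = 4
Tile 9: (2,2)->(2,0) = 2
Tile 5: (2,3)->(1,0) = 4
Tile 12: (3,0)->(2,3) = 4
Tile 13: (3,1)->(3,0) = 1
Tile 1: (3,2)->(0,0) = 5
Tile 2: (3,3)->(0,1) = 5
Sum: 3 + 1 + 0 + 3 + 1 + 3 + 0 + 3 + 4 + 2 + 4 + 4 + 1 + 5 + 5 = 39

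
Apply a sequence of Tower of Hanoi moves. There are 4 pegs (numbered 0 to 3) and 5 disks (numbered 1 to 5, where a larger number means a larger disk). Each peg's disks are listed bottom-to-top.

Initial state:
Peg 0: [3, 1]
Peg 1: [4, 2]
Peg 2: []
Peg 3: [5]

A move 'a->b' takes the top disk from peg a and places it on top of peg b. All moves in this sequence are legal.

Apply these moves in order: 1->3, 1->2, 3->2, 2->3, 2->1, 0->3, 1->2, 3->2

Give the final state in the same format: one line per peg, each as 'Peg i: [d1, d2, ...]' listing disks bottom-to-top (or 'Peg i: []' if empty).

After move 1 (1->3):
Peg 0: [3, 1]
Peg 1: [4]
Peg 2: []
Peg 3: [5, 2]

After move 2 (1->2):
Peg 0: [3, 1]
Peg 1: []
Peg 2: [4]
Peg 3: [5, 2]

After move 3 (3->2):
Peg 0: [3, 1]
Peg 1: []
Peg 2: [4, 2]
Peg 3: [5]

After move 4 (2->3):
Peg 0: [3, 1]
Peg 1: []
Peg 2: [4]
Peg 3: [5, 2]

After move 5 (2->1):
Peg 0: [3, 1]
Peg 1: [4]
Peg 2: []
Peg 3: [5, 2]

After move 6 (0->3):
Peg 0: [3]
Peg 1: [4]
Peg 2: []
Peg 3: [5, 2, 1]

After move 7 (1->2):
Peg 0: [3]
Peg 1: []
Peg 2: [4]
Peg 3: [5, 2, 1]

After move 8 (3->2):
Peg 0: [3]
Peg 1: []
Peg 2: [4, 1]
Peg 3: [5, 2]

Answer: Peg 0: [3]
Peg 1: []
Peg 2: [4, 1]
Peg 3: [5, 2]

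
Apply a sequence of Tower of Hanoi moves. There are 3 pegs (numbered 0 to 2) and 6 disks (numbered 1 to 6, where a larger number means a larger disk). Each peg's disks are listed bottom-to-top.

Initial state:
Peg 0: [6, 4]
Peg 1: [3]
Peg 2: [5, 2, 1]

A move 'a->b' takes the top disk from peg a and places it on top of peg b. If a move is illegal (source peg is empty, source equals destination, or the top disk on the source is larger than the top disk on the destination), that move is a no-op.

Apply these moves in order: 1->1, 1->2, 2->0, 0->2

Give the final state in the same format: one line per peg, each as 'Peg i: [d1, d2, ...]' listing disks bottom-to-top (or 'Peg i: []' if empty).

Answer: Peg 0: [6, 4]
Peg 1: [3]
Peg 2: [5, 2, 1]

Derivation:
After move 1 (1->1):
Peg 0: [6, 4]
Peg 1: [3]
Peg 2: [5, 2, 1]

After move 2 (1->2):
Peg 0: [6, 4]
Peg 1: [3]
Peg 2: [5, 2, 1]

After move 3 (2->0):
Peg 0: [6, 4, 1]
Peg 1: [3]
Peg 2: [5, 2]

After move 4 (0->2):
Peg 0: [6, 4]
Peg 1: [3]
Peg 2: [5, 2, 1]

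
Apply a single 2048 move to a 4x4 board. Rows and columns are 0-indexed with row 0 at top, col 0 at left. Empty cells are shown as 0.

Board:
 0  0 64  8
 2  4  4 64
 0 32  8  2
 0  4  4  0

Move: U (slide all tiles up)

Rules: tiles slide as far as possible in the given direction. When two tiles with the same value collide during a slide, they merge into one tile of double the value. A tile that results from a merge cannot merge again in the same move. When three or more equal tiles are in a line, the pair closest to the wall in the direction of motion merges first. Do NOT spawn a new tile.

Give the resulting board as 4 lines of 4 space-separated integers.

Slide up:
col 0: [0, 2, 0, 0] -> [2, 0, 0, 0]
col 1: [0, 4, 32, 4] -> [4, 32, 4, 0]
col 2: [64, 4, 8, 4] -> [64, 4, 8, 4]
col 3: [8, 64, 2, 0] -> [8, 64, 2, 0]

Answer:  2  4 64  8
 0 32  4 64
 0  4  8  2
 0  0  4  0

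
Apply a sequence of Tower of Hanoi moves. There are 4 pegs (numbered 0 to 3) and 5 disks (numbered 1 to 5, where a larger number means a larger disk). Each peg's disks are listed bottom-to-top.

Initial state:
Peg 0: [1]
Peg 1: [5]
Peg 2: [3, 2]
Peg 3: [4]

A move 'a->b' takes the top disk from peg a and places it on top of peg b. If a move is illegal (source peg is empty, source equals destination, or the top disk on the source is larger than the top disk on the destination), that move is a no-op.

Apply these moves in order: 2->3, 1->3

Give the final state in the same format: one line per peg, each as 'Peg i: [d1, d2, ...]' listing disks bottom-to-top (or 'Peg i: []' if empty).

After move 1 (2->3):
Peg 0: [1]
Peg 1: [5]
Peg 2: [3]
Peg 3: [4, 2]

After move 2 (1->3):
Peg 0: [1]
Peg 1: [5]
Peg 2: [3]
Peg 3: [4, 2]

Answer: Peg 0: [1]
Peg 1: [5]
Peg 2: [3]
Peg 3: [4, 2]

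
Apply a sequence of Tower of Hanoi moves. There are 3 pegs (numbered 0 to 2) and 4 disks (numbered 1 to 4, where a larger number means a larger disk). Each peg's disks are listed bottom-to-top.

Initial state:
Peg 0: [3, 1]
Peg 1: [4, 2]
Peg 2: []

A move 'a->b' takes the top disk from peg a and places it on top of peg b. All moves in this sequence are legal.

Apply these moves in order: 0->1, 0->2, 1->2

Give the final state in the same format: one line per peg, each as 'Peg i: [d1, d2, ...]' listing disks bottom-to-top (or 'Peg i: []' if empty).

After move 1 (0->1):
Peg 0: [3]
Peg 1: [4, 2, 1]
Peg 2: []

After move 2 (0->2):
Peg 0: []
Peg 1: [4, 2, 1]
Peg 2: [3]

After move 3 (1->2):
Peg 0: []
Peg 1: [4, 2]
Peg 2: [3, 1]

Answer: Peg 0: []
Peg 1: [4, 2]
Peg 2: [3, 1]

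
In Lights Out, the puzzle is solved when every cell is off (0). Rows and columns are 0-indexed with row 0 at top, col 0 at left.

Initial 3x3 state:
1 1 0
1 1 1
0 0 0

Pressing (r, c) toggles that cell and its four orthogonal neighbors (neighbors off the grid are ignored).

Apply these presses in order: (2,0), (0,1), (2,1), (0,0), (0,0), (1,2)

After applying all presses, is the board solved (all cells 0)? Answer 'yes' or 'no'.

Answer: yes

Derivation:
After press 1 at (2,0):
1 1 0
0 1 1
1 1 0

After press 2 at (0,1):
0 0 1
0 0 1
1 1 0

After press 3 at (2,1):
0 0 1
0 1 1
0 0 1

After press 4 at (0,0):
1 1 1
1 1 1
0 0 1

After press 5 at (0,0):
0 0 1
0 1 1
0 0 1

After press 6 at (1,2):
0 0 0
0 0 0
0 0 0

Lights still on: 0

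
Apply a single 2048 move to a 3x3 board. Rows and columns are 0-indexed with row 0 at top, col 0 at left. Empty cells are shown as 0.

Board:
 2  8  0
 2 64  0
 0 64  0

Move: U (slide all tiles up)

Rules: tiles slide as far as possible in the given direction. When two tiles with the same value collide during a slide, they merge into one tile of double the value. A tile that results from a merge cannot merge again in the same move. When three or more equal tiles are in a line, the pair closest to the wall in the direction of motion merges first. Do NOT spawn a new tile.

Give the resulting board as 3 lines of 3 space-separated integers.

Slide up:
col 0: [2, 2, 0] -> [4, 0, 0]
col 1: [8, 64, 64] -> [8, 128, 0]
col 2: [0, 0, 0] -> [0, 0, 0]

Answer:   4   8   0
  0 128   0
  0   0   0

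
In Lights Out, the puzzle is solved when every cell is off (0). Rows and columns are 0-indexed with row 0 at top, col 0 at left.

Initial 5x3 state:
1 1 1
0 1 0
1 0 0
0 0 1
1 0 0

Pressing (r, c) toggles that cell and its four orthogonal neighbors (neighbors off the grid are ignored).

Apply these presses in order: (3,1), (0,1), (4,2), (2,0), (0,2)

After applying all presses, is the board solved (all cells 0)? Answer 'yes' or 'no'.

After press 1 at (3,1):
1 1 1
0 1 0
1 1 0
1 1 0
1 1 0

After press 2 at (0,1):
0 0 0
0 0 0
1 1 0
1 1 0
1 1 0

After press 3 at (4,2):
0 0 0
0 0 0
1 1 0
1 1 1
1 0 1

After press 4 at (2,0):
0 0 0
1 0 0
0 0 0
0 1 1
1 0 1

After press 5 at (0,2):
0 1 1
1 0 1
0 0 0
0 1 1
1 0 1

Lights still on: 8

Answer: no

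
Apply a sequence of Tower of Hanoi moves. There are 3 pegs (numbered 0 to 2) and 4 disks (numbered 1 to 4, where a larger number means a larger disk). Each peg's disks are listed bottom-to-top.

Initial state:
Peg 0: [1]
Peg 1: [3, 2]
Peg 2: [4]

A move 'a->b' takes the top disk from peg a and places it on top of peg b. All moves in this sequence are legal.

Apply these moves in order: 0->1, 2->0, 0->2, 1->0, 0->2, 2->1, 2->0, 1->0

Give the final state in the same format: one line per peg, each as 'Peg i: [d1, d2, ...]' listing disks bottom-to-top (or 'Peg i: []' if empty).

Answer: Peg 0: [4, 1]
Peg 1: [3, 2]
Peg 2: []

Derivation:
After move 1 (0->1):
Peg 0: []
Peg 1: [3, 2, 1]
Peg 2: [4]

After move 2 (2->0):
Peg 0: [4]
Peg 1: [3, 2, 1]
Peg 2: []

After move 3 (0->2):
Peg 0: []
Peg 1: [3, 2, 1]
Peg 2: [4]

After move 4 (1->0):
Peg 0: [1]
Peg 1: [3, 2]
Peg 2: [4]

After move 5 (0->2):
Peg 0: []
Peg 1: [3, 2]
Peg 2: [4, 1]

After move 6 (2->1):
Peg 0: []
Peg 1: [3, 2, 1]
Peg 2: [4]

After move 7 (2->0):
Peg 0: [4]
Peg 1: [3, 2, 1]
Peg 2: []

After move 8 (1->0):
Peg 0: [4, 1]
Peg 1: [3, 2]
Peg 2: []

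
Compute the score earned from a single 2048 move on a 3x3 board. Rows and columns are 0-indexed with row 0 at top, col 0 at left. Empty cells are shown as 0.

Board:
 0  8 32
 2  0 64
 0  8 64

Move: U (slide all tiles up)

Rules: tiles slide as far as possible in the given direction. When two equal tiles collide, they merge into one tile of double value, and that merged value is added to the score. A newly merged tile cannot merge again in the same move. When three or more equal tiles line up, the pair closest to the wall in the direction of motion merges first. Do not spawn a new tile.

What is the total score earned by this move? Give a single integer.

Slide up:
col 0: [0, 2, 0] -> [2, 0, 0]  score +0 (running 0)
col 1: [8, 0, 8] -> [16, 0, 0]  score +16 (running 16)
col 2: [32, 64, 64] -> [32, 128, 0]  score +128 (running 144)
Board after move:
  2  16  32
  0   0 128
  0   0   0

Answer: 144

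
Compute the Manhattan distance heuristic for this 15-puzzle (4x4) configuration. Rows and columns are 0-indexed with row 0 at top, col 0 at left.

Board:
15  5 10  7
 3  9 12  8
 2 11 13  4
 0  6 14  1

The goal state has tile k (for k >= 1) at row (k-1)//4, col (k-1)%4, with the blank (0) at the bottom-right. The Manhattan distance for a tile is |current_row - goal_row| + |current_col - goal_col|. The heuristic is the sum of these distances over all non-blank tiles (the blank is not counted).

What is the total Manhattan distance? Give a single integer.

Answer: 37

Derivation:
Tile 15: at (0,0), goal (3,2), distance |0-3|+|0-2| = 5
Tile 5: at (0,1), goal (1,0), distance |0-1|+|1-0| = 2
Tile 10: at (0,2), goal (2,1), distance |0-2|+|2-1| = 3
Tile 7: at (0,3), goal (1,2), distance |0-1|+|3-2| = 2
Tile 3: at (1,0), goal (0,2), distance |1-0|+|0-2| = 3
Tile 9: at (1,1), goal (2,0), distance |1-2|+|1-0| = 2
Tile 12: at (1,2), goal (2,3), distance |1-2|+|2-3| = 2
Tile 8: at (1,3), goal (1,3), distance |1-1|+|3-3| = 0
Tile 2: at (2,0), goal (0,1), distance |2-0|+|0-1| = 3
Tile 11: at (2,1), goal (2,2), distance |2-2|+|1-2| = 1
Tile 13: at (2,2), goal (3,0), distance |2-3|+|2-0| = 3
Tile 4: at (2,3), goal (0,3), distance |2-0|+|3-3| = 2
Tile 6: at (3,1), goal (1,1), distance |3-1|+|1-1| = 2
Tile 14: at (3,2), goal (3,1), distance |3-3|+|2-1| = 1
Tile 1: at (3,3), goal (0,0), distance |3-0|+|3-0| = 6
Sum: 5 + 2 + 3 + 2 + 3 + 2 + 2 + 0 + 3 + 1 + 3 + 2 + 2 + 1 + 6 = 37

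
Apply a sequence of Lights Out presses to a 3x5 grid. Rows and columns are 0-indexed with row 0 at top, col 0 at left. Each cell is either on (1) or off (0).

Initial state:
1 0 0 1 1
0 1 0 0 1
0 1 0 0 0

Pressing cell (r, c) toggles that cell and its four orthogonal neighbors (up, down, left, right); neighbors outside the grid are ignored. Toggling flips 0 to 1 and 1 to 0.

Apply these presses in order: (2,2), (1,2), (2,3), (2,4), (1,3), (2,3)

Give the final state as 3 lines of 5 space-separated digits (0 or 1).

After press 1 at (2,2):
1 0 0 1 1
0 1 1 0 1
0 0 1 1 0

After press 2 at (1,2):
1 0 1 1 1
0 0 0 1 1
0 0 0 1 0

After press 3 at (2,3):
1 0 1 1 1
0 0 0 0 1
0 0 1 0 1

After press 4 at (2,4):
1 0 1 1 1
0 0 0 0 0
0 0 1 1 0

After press 5 at (1,3):
1 0 1 0 1
0 0 1 1 1
0 0 1 0 0

After press 6 at (2,3):
1 0 1 0 1
0 0 1 0 1
0 0 0 1 1

Answer: 1 0 1 0 1
0 0 1 0 1
0 0 0 1 1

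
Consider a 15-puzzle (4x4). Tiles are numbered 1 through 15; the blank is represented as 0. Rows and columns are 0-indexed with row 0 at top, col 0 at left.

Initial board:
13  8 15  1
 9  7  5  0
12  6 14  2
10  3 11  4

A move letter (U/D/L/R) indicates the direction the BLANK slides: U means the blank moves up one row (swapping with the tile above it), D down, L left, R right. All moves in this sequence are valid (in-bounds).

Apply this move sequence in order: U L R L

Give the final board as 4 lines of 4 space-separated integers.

After move 1 (U):
13  8 15  0
 9  7  5  1
12  6 14  2
10  3 11  4

After move 2 (L):
13  8  0 15
 9  7  5  1
12  6 14  2
10  3 11  4

After move 3 (R):
13  8 15  0
 9  7  5  1
12  6 14  2
10  3 11  4

After move 4 (L):
13  8  0 15
 9  7  5  1
12  6 14  2
10  3 11  4

Answer: 13  8  0 15
 9  7  5  1
12  6 14  2
10  3 11  4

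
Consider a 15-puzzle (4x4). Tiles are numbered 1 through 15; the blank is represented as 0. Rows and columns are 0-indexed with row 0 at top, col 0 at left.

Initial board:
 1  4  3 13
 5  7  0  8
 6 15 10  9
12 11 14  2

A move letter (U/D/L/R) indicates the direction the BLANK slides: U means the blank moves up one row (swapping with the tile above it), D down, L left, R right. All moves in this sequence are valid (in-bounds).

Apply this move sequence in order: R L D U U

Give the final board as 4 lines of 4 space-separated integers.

After move 1 (R):
 1  4  3 13
 5  7  8  0
 6 15 10  9
12 11 14  2

After move 2 (L):
 1  4  3 13
 5  7  0  8
 6 15 10  9
12 11 14  2

After move 3 (D):
 1  4  3 13
 5  7 10  8
 6 15  0  9
12 11 14  2

After move 4 (U):
 1  4  3 13
 5  7  0  8
 6 15 10  9
12 11 14  2

After move 5 (U):
 1  4  0 13
 5  7  3  8
 6 15 10  9
12 11 14  2

Answer:  1  4  0 13
 5  7  3  8
 6 15 10  9
12 11 14  2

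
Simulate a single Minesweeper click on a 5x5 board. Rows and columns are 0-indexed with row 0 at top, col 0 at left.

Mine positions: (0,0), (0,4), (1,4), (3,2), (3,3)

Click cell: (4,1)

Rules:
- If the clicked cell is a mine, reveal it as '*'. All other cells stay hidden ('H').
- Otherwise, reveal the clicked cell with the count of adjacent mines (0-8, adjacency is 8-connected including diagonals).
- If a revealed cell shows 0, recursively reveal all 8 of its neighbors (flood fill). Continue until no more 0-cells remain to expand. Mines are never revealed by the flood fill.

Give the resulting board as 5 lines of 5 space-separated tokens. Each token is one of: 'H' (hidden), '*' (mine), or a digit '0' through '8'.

H H H H H
H H H H H
H H H H H
H H H H H
H 1 H H H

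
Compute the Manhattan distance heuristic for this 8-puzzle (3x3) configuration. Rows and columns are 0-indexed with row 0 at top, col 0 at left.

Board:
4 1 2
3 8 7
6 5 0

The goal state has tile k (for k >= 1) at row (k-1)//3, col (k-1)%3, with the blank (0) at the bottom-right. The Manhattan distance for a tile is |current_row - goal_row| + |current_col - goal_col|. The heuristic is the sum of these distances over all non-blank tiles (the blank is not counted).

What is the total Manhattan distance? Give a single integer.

Answer: 14

Derivation:
Tile 4: (0,0)->(1,0) = 1
Tile 1: (0,1)->(0,0) = 1
Tile 2: (0,2)->(0,1) = 1
Tile 3: (1,0)->(0,2) = 3
Tile 8: (1,1)->(2,1) = 1
Tile 7: (1,2)->(2,0) = 3
Tile 6: (2,0)->(1,2) = 3
Tile 5: (2,1)->(1,1) = 1
Sum: 1 + 1 + 1 + 3 + 1 + 3 + 3 + 1 = 14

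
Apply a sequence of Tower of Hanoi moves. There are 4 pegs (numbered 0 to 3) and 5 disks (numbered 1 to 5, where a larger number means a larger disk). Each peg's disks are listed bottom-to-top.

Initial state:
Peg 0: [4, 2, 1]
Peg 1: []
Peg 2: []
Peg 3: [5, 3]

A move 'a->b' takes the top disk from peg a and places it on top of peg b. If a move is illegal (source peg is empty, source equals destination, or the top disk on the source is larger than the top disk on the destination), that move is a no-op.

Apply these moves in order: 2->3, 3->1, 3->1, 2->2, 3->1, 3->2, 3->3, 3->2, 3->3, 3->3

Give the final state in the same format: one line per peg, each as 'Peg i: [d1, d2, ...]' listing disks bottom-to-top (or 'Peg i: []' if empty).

Answer: Peg 0: [4, 2, 1]
Peg 1: [3]
Peg 2: [5]
Peg 3: []

Derivation:
After move 1 (2->3):
Peg 0: [4, 2, 1]
Peg 1: []
Peg 2: []
Peg 3: [5, 3]

After move 2 (3->1):
Peg 0: [4, 2, 1]
Peg 1: [3]
Peg 2: []
Peg 3: [5]

After move 3 (3->1):
Peg 0: [4, 2, 1]
Peg 1: [3]
Peg 2: []
Peg 3: [5]

After move 4 (2->2):
Peg 0: [4, 2, 1]
Peg 1: [3]
Peg 2: []
Peg 3: [5]

After move 5 (3->1):
Peg 0: [4, 2, 1]
Peg 1: [3]
Peg 2: []
Peg 3: [5]

After move 6 (3->2):
Peg 0: [4, 2, 1]
Peg 1: [3]
Peg 2: [5]
Peg 3: []

After move 7 (3->3):
Peg 0: [4, 2, 1]
Peg 1: [3]
Peg 2: [5]
Peg 3: []

After move 8 (3->2):
Peg 0: [4, 2, 1]
Peg 1: [3]
Peg 2: [5]
Peg 3: []

After move 9 (3->3):
Peg 0: [4, 2, 1]
Peg 1: [3]
Peg 2: [5]
Peg 3: []

After move 10 (3->3):
Peg 0: [4, 2, 1]
Peg 1: [3]
Peg 2: [5]
Peg 3: []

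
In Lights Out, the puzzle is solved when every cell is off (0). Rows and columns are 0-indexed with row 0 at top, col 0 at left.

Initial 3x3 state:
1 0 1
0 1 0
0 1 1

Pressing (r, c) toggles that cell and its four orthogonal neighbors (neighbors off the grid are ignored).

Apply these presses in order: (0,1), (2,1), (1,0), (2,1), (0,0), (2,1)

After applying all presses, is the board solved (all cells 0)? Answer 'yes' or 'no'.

After press 1 at (0,1):
0 1 0
0 0 0
0 1 1

After press 2 at (2,1):
0 1 0
0 1 0
1 0 0

After press 3 at (1,0):
1 1 0
1 0 0
0 0 0

After press 4 at (2,1):
1 1 0
1 1 0
1 1 1

After press 5 at (0,0):
0 0 0
0 1 0
1 1 1

After press 6 at (2,1):
0 0 0
0 0 0
0 0 0

Lights still on: 0

Answer: yes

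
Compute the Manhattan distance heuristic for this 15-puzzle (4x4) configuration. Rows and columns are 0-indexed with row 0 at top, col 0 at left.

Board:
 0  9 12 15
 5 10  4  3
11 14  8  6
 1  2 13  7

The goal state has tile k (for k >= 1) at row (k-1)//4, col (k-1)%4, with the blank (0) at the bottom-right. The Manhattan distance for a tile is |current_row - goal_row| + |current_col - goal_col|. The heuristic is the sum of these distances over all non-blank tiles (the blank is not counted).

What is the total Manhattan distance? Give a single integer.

Tile 9: (0,1)->(2,0) = 3
Tile 12: (0,2)->(2,3) = 3
Tile 15: (0,3)->(3,2) = 4
Tile 5: (1,0)->(1,0) = 0
Tile 10: (1,1)->(2,1) = 1
Tile 4: (1,2)->(0,3) = 2
Tile 3: (1,3)->(0,2) = 2
Tile 11: (2,0)->(2,2) = 2
Tile 14: (2,1)->(3,1) = 1
Tile 8: (2,2)->(1,3) = 2
Tile 6: (2,3)->(1,1) = 3
Tile 1: (3,0)->(0,0) = 3
Tile 2: (3,1)->(0,1) = 3
Tile 13: (3,2)->(3,0) = 2
Tile 7: (3,3)->(1,2) = 3
Sum: 3 + 3 + 4 + 0 + 1 + 2 + 2 + 2 + 1 + 2 + 3 + 3 + 3 + 2 + 3 = 34

Answer: 34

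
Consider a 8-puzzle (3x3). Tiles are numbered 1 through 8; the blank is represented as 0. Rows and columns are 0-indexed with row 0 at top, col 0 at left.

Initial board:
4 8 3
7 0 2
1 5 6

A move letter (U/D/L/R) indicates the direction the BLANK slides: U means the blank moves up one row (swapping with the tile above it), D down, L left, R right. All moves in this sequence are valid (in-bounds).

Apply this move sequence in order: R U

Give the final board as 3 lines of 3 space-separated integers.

After move 1 (R):
4 8 3
7 2 0
1 5 6

After move 2 (U):
4 8 0
7 2 3
1 5 6

Answer: 4 8 0
7 2 3
1 5 6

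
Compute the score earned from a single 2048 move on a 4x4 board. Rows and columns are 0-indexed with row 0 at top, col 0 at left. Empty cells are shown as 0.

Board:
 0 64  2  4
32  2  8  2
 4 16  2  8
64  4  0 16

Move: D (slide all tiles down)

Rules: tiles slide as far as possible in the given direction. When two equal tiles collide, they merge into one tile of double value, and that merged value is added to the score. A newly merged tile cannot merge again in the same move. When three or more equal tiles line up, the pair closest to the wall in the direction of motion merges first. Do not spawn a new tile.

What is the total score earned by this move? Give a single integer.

Answer: 0

Derivation:
Slide down:
col 0: [0, 32, 4, 64] -> [0, 32, 4, 64]  score +0 (running 0)
col 1: [64, 2, 16, 4] -> [64, 2, 16, 4]  score +0 (running 0)
col 2: [2, 8, 2, 0] -> [0, 2, 8, 2]  score +0 (running 0)
col 3: [4, 2, 8, 16] -> [4, 2, 8, 16]  score +0 (running 0)
Board after move:
 0 64  0  4
32  2  2  2
 4 16  8  8
64  4  2 16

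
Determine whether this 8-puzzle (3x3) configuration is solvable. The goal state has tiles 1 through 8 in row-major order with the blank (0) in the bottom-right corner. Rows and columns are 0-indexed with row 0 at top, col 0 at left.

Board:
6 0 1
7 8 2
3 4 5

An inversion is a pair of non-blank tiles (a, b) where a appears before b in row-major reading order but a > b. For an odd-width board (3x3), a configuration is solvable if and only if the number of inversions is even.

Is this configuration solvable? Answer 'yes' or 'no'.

Inversions (pairs i<j in row-major order where tile[i] > tile[j] > 0): 13
13 is odd, so the puzzle is not solvable.

Answer: no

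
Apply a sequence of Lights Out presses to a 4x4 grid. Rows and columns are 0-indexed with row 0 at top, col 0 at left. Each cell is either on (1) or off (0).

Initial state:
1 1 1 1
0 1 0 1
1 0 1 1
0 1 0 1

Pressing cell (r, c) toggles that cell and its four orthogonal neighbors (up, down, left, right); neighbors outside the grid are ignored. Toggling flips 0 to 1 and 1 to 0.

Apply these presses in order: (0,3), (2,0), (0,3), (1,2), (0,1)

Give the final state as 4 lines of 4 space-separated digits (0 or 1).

Answer: 0 0 1 1
1 1 1 0
0 1 0 1
1 1 0 1

Derivation:
After press 1 at (0,3):
1 1 0 0
0 1 0 0
1 0 1 1
0 1 0 1

After press 2 at (2,0):
1 1 0 0
1 1 0 0
0 1 1 1
1 1 0 1

After press 3 at (0,3):
1 1 1 1
1 1 0 1
0 1 1 1
1 1 0 1

After press 4 at (1,2):
1 1 0 1
1 0 1 0
0 1 0 1
1 1 0 1

After press 5 at (0,1):
0 0 1 1
1 1 1 0
0 1 0 1
1 1 0 1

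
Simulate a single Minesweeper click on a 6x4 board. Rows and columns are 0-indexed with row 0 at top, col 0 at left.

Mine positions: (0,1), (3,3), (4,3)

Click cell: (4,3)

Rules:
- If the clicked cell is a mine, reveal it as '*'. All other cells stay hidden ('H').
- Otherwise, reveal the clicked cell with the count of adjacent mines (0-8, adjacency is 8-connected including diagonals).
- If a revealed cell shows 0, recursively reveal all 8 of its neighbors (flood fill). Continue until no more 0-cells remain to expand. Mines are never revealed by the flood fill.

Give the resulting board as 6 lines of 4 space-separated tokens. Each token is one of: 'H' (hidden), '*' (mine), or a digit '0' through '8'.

H H H H
H H H H
H H H H
H H H H
H H H *
H H H H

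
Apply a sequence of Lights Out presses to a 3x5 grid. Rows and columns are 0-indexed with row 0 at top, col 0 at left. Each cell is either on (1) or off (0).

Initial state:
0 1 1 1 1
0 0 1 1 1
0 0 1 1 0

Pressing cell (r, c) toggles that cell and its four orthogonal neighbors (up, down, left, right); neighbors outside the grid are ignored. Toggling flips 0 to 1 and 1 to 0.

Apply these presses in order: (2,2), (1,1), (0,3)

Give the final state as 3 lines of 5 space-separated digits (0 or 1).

After press 1 at (2,2):
0 1 1 1 1
0 0 0 1 1
0 1 0 0 0

After press 2 at (1,1):
0 0 1 1 1
1 1 1 1 1
0 0 0 0 0

After press 3 at (0,3):
0 0 0 0 0
1 1 1 0 1
0 0 0 0 0

Answer: 0 0 0 0 0
1 1 1 0 1
0 0 0 0 0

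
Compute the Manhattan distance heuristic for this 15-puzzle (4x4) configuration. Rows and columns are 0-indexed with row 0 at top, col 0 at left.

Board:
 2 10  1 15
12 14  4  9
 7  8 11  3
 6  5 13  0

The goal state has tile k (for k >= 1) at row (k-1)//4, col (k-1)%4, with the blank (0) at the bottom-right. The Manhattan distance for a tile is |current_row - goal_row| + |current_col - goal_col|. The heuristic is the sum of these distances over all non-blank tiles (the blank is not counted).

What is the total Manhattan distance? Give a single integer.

Tile 2: (0,0)->(0,1) = 1
Tile 10: (0,1)->(2,1) = 2
Tile 1: (0,2)->(0,0) = 2
Tile 15: (0,3)->(3,2) = 4
Tile 12: (1,0)->(2,3) = 4
Tile 14: (1,1)->(3,1) = 2
Tile 4: (1,2)->(0,3) = 2
Tile 9: (1,3)->(2,0) = 4
Tile 7: (2,0)->(1,2) = 3
Tile 8: (2,1)->(1,3) = 3
Tile 11: (2,2)->(2,2) = 0
Tile 3: (2,3)->(0,2) = 3
Tile 6: (3,0)->(1,1) = 3
Tile 5: (3,1)->(1,0) = 3
Tile 13: (3,2)->(3,0) = 2
Sum: 1 + 2 + 2 + 4 + 4 + 2 + 2 + 4 + 3 + 3 + 0 + 3 + 3 + 3 + 2 = 38

Answer: 38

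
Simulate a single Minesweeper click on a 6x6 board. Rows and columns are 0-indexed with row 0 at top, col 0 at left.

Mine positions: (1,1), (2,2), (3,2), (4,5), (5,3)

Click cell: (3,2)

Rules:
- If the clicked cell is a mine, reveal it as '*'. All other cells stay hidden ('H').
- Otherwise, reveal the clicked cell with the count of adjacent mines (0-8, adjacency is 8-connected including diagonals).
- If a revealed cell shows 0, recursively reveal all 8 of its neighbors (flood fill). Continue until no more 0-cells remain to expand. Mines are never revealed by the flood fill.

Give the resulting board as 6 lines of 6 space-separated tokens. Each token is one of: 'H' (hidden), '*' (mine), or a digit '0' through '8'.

H H H H H H
H H H H H H
H H H H H H
H H * H H H
H H H H H H
H H H H H H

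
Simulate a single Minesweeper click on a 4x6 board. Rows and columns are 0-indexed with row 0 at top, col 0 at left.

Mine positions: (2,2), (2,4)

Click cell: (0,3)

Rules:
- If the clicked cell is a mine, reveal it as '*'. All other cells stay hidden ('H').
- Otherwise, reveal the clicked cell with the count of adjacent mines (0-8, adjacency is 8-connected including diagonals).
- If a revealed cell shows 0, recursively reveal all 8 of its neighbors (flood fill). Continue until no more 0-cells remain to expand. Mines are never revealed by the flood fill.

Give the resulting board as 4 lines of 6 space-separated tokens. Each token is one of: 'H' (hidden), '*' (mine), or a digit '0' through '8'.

0 0 0 0 0 0
0 1 1 2 1 1
0 1 H H H H
0 1 H H H H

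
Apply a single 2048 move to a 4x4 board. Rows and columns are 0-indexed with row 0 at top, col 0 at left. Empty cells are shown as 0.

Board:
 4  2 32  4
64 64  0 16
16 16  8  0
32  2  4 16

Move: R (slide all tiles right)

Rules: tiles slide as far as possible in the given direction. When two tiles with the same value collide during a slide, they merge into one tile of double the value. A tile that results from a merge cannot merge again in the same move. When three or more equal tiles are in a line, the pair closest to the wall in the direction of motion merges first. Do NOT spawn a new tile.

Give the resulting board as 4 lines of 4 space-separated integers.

Answer:   4   2  32   4
  0   0 128  16
  0   0  32   8
 32   2   4  16

Derivation:
Slide right:
row 0: [4, 2, 32, 4] -> [4, 2, 32, 4]
row 1: [64, 64, 0, 16] -> [0, 0, 128, 16]
row 2: [16, 16, 8, 0] -> [0, 0, 32, 8]
row 3: [32, 2, 4, 16] -> [32, 2, 4, 16]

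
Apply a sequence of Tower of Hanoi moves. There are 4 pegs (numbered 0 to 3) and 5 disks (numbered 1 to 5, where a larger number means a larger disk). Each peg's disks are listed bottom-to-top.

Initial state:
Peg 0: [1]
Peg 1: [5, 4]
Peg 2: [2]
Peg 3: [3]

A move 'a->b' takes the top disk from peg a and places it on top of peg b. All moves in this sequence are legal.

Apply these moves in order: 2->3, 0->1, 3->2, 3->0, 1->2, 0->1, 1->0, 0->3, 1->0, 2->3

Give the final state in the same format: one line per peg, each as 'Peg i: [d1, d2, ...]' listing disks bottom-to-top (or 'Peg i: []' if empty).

After move 1 (2->3):
Peg 0: [1]
Peg 1: [5, 4]
Peg 2: []
Peg 3: [3, 2]

After move 2 (0->1):
Peg 0: []
Peg 1: [5, 4, 1]
Peg 2: []
Peg 3: [3, 2]

After move 3 (3->2):
Peg 0: []
Peg 1: [5, 4, 1]
Peg 2: [2]
Peg 3: [3]

After move 4 (3->0):
Peg 0: [3]
Peg 1: [5, 4, 1]
Peg 2: [2]
Peg 3: []

After move 5 (1->2):
Peg 0: [3]
Peg 1: [5, 4]
Peg 2: [2, 1]
Peg 3: []

After move 6 (0->1):
Peg 0: []
Peg 1: [5, 4, 3]
Peg 2: [2, 1]
Peg 3: []

After move 7 (1->0):
Peg 0: [3]
Peg 1: [5, 4]
Peg 2: [2, 1]
Peg 3: []

After move 8 (0->3):
Peg 0: []
Peg 1: [5, 4]
Peg 2: [2, 1]
Peg 3: [3]

After move 9 (1->0):
Peg 0: [4]
Peg 1: [5]
Peg 2: [2, 1]
Peg 3: [3]

After move 10 (2->3):
Peg 0: [4]
Peg 1: [5]
Peg 2: [2]
Peg 3: [3, 1]

Answer: Peg 0: [4]
Peg 1: [5]
Peg 2: [2]
Peg 3: [3, 1]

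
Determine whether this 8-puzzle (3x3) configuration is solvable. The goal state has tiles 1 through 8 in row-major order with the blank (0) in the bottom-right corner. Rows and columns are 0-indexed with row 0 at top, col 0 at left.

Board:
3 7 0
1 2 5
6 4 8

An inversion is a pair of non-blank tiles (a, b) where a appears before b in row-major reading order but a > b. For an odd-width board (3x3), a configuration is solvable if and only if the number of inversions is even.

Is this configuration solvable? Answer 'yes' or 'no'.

Inversions (pairs i<j in row-major order where tile[i] > tile[j] > 0): 9
9 is odd, so the puzzle is not solvable.

Answer: no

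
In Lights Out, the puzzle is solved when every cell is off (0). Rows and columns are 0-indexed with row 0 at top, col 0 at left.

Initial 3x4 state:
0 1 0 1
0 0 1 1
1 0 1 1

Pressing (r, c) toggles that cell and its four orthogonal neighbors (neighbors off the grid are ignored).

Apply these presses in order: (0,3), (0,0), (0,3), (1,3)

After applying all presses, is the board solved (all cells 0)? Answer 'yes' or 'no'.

After press 1 at (0,3):
0 1 1 0
0 0 1 0
1 0 1 1

After press 2 at (0,0):
1 0 1 0
1 0 1 0
1 0 1 1

After press 3 at (0,3):
1 0 0 1
1 0 1 1
1 0 1 1

After press 4 at (1,3):
1 0 0 0
1 0 0 0
1 0 1 0

Lights still on: 4

Answer: no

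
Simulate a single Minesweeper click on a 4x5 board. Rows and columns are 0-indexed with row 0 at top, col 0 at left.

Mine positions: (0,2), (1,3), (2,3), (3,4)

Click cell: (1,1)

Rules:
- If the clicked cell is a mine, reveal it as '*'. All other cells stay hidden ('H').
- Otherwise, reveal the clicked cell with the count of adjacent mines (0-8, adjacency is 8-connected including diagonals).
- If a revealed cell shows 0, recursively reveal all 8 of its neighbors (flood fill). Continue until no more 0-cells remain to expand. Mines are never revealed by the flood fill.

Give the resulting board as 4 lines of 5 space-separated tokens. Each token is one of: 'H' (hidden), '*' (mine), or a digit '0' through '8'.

H H H H H
H 1 H H H
H H H H H
H H H H H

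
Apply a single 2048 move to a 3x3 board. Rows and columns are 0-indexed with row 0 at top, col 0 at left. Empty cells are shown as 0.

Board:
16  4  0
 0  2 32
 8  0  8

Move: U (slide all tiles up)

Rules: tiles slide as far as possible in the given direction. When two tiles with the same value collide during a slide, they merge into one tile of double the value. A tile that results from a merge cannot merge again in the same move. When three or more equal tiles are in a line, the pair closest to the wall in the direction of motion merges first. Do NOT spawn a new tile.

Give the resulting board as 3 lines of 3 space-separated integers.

Slide up:
col 0: [16, 0, 8] -> [16, 8, 0]
col 1: [4, 2, 0] -> [4, 2, 0]
col 2: [0, 32, 8] -> [32, 8, 0]

Answer: 16  4 32
 8  2  8
 0  0  0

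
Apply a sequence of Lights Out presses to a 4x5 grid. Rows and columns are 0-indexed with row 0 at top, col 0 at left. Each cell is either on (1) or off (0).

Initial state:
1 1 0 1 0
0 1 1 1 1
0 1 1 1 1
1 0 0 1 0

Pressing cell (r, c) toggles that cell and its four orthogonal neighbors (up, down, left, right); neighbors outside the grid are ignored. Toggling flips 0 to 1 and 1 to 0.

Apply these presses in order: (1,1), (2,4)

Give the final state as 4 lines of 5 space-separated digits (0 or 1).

Answer: 1 0 0 1 0
1 0 0 1 0
0 0 1 0 0
1 0 0 1 1

Derivation:
After press 1 at (1,1):
1 0 0 1 0
1 0 0 1 1
0 0 1 1 1
1 0 0 1 0

After press 2 at (2,4):
1 0 0 1 0
1 0 0 1 0
0 0 1 0 0
1 0 0 1 1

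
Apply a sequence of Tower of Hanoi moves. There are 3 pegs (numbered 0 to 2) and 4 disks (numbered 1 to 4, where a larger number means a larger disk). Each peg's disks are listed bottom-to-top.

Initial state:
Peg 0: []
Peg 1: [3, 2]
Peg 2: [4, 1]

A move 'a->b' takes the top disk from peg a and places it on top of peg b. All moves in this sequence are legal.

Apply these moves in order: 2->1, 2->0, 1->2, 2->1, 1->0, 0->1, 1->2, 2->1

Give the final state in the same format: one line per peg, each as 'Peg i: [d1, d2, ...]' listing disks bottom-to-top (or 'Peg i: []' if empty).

Answer: Peg 0: [4]
Peg 1: [3, 2, 1]
Peg 2: []

Derivation:
After move 1 (2->1):
Peg 0: []
Peg 1: [3, 2, 1]
Peg 2: [4]

After move 2 (2->0):
Peg 0: [4]
Peg 1: [3, 2, 1]
Peg 2: []

After move 3 (1->2):
Peg 0: [4]
Peg 1: [3, 2]
Peg 2: [1]

After move 4 (2->1):
Peg 0: [4]
Peg 1: [3, 2, 1]
Peg 2: []

After move 5 (1->0):
Peg 0: [4, 1]
Peg 1: [3, 2]
Peg 2: []

After move 6 (0->1):
Peg 0: [4]
Peg 1: [3, 2, 1]
Peg 2: []

After move 7 (1->2):
Peg 0: [4]
Peg 1: [3, 2]
Peg 2: [1]

After move 8 (2->1):
Peg 0: [4]
Peg 1: [3, 2, 1]
Peg 2: []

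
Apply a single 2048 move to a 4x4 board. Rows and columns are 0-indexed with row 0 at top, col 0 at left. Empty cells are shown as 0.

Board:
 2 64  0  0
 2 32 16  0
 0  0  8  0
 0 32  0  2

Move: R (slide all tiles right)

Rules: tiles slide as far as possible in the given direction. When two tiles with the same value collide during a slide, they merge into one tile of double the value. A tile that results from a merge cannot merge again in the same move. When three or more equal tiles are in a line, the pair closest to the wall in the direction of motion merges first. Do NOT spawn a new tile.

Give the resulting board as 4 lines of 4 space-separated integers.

Answer:  0  0  2 64
 0  2 32 16
 0  0  0  8
 0  0 32  2

Derivation:
Slide right:
row 0: [2, 64, 0, 0] -> [0, 0, 2, 64]
row 1: [2, 32, 16, 0] -> [0, 2, 32, 16]
row 2: [0, 0, 8, 0] -> [0, 0, 0, 8]
row 3: [0, 32, 0, 2] -> [0, 0, 32, 2]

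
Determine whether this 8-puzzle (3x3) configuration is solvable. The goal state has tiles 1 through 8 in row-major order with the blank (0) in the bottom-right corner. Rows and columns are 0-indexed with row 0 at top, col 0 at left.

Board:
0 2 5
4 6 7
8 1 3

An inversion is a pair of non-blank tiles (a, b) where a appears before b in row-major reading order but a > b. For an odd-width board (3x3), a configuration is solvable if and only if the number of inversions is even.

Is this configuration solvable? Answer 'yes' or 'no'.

Inversions (pairs i<j in row-major order where tile[i] > tile[j] > 0): 12
12 is even, so the puzzle is solvable.

Answer: yes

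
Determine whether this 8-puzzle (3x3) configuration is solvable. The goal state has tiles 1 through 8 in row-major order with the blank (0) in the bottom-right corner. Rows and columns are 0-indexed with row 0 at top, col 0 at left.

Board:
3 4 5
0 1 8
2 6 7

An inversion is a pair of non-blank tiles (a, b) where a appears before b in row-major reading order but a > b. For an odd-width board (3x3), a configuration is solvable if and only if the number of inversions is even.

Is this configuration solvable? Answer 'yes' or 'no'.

Inversions (pairs i<j in row-major order where tile[i] > tile[j] > 0): 9
9 is odd, so the puzzle is not solvable.

Answer: no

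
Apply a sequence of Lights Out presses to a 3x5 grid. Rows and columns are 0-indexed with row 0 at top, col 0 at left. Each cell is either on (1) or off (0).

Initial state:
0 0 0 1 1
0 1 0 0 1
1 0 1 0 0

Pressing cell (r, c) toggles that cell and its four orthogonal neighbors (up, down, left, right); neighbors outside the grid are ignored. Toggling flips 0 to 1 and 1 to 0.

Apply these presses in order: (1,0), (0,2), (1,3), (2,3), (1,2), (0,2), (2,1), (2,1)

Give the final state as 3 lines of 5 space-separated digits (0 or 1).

Answer: 1 0 1 0 1
1 1 0 1 0
0 0 1 0 1

Derivation:
After press 1 at (1,0):
1 0 0 1 1
1 0 0 0 1
0 0 1 0 0

After press 2 at (0,2):
1 1 1 0 1
1 0 1 0 1
0 0 1 0 0

After press 3 at (1,3):
1 1 1 1 1
1 0 0 1 0
0 0 1 1 0

After press 4 at (2,3):
1 1 1 1 1
1 0 0 0 0
0 0 0 0 1

After press 5 at (1,2):
1 1 0 1 1
1 1 1 1 0
0 0 1 0 1

After press 6 at (0,2):
1 0 1 0 1
1 1 0 1 0
0 0 1 0 1

After press 7 at (2,1):
1 0 1 0 1
1 0 0 1 0
1 1 0 0 1

After press 8 at (2,1):
1 0 1 0 1
1 1 0 1 0
0 0 1 0 1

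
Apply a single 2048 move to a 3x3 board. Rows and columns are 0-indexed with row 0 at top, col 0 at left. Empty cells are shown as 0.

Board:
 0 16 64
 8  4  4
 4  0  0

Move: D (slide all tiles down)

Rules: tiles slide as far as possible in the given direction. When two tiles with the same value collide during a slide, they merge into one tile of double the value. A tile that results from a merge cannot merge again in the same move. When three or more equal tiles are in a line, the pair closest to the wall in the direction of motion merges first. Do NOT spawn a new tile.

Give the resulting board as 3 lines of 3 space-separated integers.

Answer:  0  0  0
 8 16 64
 4  4  4

Derivation:
Slide down:
col 0: [0, 8, 4] -> [0, 8, 4]
col 1: [16, 4, 0] -> [0, 16, 4]
col 2: [64, 4, 0] -> [0, 64, 4]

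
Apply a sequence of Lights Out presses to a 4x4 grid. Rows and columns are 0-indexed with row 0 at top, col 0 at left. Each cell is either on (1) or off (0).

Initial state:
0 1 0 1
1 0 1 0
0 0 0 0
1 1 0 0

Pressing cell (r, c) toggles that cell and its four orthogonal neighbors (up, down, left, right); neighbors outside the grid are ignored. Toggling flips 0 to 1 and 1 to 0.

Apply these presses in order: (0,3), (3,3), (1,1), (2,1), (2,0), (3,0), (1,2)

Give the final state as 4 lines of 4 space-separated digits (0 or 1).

After press 1 at (0,3):
0 1 1 0
1 0 1 1
0 0 0 0
1 1 0 0

After press 2 at (3,3):
0 1 1 0
1 0 1 1
0 0 0 1
1 1 1 1

After press 3 at (1,1):
0 0 1 0
0 1 0 1
0 1 0 1
1 1 1 1

After press 4 at (2,1):
0 0 1 0
0 0 0 1
1 0 1 1
1 0 1 1

After press 5 at (2,0):
0 0 1 0
1 0 0 1
0 1 1 1
0 0 1 1

After press 6 at (3,0):
0 0 1 0
1 0 0 1
1 1 1 1
1 1 1 1

After press 7 at (1,2):
0 0 0 0
1 1 1 0
1 1 0 1
1 1 1 1

Answer: 0 0 0 0
1 1 1 0
1 1 0 1
1 1 1 1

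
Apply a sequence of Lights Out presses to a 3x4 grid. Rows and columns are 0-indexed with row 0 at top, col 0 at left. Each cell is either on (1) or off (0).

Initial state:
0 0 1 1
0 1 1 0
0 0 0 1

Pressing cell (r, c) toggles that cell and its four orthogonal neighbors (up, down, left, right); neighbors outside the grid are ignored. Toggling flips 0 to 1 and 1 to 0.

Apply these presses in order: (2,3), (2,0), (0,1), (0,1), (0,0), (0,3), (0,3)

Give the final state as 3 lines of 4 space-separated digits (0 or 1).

After press 1 at (2,3):
0 0 1 1
0 1 1 1
0 0 1 0

After press 2 at (2,0):
0 0 1 1
1 1 1 1
1 1 1 0

After press 3 at (0,1):
1 1 0 1
1 0 1 1
1 1 1 0

After press 4 at (0,1):
0 0 1 1
1 1 1 1
1 1 1 0

After press 5 at (0,0):
1 1 1 1
0 1 1 1
1 1 1 0

After press 6 at (0,3):
1 1 0 0
0 1 1 0
1 1 1 0

After press 7 at (0,3):
1 1 1 1
0 1 1 1
1 1 1 0

Answer: 1 1 1 1
0 1 1 1
1 1 1 0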